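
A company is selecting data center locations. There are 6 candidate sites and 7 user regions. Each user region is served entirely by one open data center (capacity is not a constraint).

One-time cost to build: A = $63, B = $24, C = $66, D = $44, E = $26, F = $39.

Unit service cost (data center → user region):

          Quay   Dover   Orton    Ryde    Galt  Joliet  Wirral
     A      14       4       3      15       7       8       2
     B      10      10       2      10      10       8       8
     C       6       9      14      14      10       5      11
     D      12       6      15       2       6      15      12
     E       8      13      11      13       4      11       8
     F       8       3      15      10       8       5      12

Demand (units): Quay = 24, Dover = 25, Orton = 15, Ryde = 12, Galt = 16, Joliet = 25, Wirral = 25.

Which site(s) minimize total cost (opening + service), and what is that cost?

Open A, D, E and F; minimum total cost 747.

For any fixed open set, each user region goes to its cheapest open site; total = fixed + service.
{A, D, E, F}: Quay→E 8·24=192, Dover→F 3·25=75, Orton→A 3·15=45, Ryde→D 2·12=24, Galt→E 4·16=64, Joliet→F 5·25=125, Wirral→A 2·25=50. Service 575; fixed 172; total 747.
{A, C, D, E}: Quay→C 6·24=144, Dover→A 4·25=100, Orton→A 3·15=45, Ryde→D 2·12=24, Galt→E 4·16=64, Joliet→C 5·25=125, Wirral→A 2·25=50. Service 552; fixed 199; total 751.
{A, D, F}: Quay→F 8·24=192, Dover→F 3·25=75, Orton→A 3·15=45, Ryde→D 2·12=24, Galt→D 6·16=96, Joliet→F 5·25=125, Wirral→A 2·25=50. Service 607; fixed 146; total 753.
{A, B, C, D, E, F}: service 512 + fixed 262 = 774
No other subset beats 747.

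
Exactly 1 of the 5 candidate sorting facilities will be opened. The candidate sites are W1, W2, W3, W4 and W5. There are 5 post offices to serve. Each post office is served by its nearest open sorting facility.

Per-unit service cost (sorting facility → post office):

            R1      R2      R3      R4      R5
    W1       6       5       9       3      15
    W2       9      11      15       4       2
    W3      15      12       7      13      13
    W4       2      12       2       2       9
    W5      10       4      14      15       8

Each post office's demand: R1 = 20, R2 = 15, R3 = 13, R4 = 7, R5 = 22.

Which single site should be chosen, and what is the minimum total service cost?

Choose W4 only; total service cost 458.

With exactly 1 open, each post office uses its cheapest among the chosen.
{W4}: R1→W4 2·20=40, R2→W4 12·15=180, R3→W4 2·13=26, R4→W4 2·7=14, R5→W4 9·22=198. Service cost 458.
{W2}: service cost 612
{W1}: service cost 663
Among all 5 size-1 choices, {W4} is lowest.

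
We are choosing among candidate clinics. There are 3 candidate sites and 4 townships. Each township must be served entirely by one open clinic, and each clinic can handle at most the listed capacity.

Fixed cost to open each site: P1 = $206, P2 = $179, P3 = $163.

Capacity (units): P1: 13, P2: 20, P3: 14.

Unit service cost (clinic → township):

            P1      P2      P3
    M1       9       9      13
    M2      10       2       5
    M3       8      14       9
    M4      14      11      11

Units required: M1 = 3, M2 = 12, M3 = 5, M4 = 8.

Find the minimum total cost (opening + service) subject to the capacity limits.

Minimum total cost: 526

Open {P2, P3}: M1→P2 9·3=27, M2→P2 2·12=24, M3→P3 9·5=45, M4→P3 11·8=88.
Loads: P2 carries 15/20, P3 carries 13/14. Service 184; fixed 342; total 526.
Next best feasible plan costs 538.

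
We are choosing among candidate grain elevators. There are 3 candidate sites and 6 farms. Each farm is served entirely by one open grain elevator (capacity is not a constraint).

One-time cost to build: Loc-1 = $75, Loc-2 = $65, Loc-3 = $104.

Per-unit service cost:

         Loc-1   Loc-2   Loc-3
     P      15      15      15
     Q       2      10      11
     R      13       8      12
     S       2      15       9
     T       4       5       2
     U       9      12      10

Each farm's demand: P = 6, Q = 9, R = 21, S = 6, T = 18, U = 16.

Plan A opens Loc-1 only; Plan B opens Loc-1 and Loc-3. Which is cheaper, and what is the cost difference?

Plan A is cheaper by 47.

Plan A: {Loc-1}: P→Loc-1 15·6=90, Q→Loc-1 2·9=18, R→Loc-1 13·21=273, S→Loc-1 2·6=12, T→Loc-1 4·18=72, U→Loc-1 9·16=144. Service 609; fixed 75; total 684.
Plan B: {Loc-1, Loc-3}: P→Loc-1 15·6=90, Q→Loc-1 2·9=18, R→Loc-3 12·21=252, S→Loc-1 2·6=12, T→Loc-3 2·18=36, U→Loc-1 9·16=144. Service 552; fixed 179; total 731.
Difference: |684 − 731| = 47.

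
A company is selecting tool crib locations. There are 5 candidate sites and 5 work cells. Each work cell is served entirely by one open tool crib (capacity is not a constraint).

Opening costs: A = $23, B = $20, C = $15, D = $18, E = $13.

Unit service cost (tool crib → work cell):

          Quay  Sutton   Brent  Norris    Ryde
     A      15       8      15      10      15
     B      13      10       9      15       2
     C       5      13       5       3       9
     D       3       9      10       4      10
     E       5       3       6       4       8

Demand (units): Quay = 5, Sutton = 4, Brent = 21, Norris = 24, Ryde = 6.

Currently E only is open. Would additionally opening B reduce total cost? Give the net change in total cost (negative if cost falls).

Current service cost with {E}: 307.
Adding B: each work cell re-picks its cheapest; new service cost 271, saving 36.
Extra fixed cost: 20. Net change = 20 − 36 = -16.
(Totals: 320 → 304.)

Yes — net change −16 (cost falls by 16).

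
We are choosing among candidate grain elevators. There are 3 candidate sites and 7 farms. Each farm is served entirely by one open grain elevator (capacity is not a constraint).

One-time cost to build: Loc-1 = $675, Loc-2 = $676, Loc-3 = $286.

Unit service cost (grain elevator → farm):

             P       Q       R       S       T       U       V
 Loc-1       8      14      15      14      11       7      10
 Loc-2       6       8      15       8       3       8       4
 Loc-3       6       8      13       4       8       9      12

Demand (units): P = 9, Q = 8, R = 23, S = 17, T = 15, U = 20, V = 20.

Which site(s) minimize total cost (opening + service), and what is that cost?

For any fixed open set, each farm goes to its cheapest open site; total = fixed + service.
{Loc-3}: P→Loc-3 6·9=54, Q→Loc-3 8·8=64, R→Loc-3 13·23=299, S→Loc-3 4·17=68, T→Loc-3 8·15=120, U→Loc-3 9·20=180, V→Loc-3 12·20=240. Service 1025; fixed 286; total 1311.
{Loc-2}: service 884 + fixed 676 = 1560
{Loc-2, Loc-3}: service 770 + fixed 962 = 1732
{Loc-1, Loc-2, Loc-3}: service 750 + fixed 1637 = 2387
(All 7 nonempty subsets were checked; Loc-3 only is lowest.)

Open Loc-3 only; minimum total cost 1311.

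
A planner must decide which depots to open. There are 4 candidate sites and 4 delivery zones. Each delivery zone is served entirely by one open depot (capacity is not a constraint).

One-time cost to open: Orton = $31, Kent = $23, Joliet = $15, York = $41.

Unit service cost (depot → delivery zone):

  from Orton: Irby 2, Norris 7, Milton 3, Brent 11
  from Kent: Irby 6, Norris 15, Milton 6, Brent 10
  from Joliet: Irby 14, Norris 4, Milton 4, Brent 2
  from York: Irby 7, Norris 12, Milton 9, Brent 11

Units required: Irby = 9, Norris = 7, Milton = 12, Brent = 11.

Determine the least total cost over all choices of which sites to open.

Minimum total cost: 150

For any fixed open set, each delivery zone goes to its cheapest open site; total = fixed + service.
{Orton, Joliet}: Irby→Orton 2·9=18, Norris→Joliet 4·7=28, Milton→Orton 3·12=36, Brent→Joliet 2·11=22. Service 104; fixed 46; total 150.
{Orton, Kent, Joliet}: service 104 + fixed 69 = 173
{Kent, Joliet}: service 152 + fixed 38 = 190
{Orton, Kent, Joliet, York}: Irby→Orton 2·9=18, Norris→Joliet 4·7=28, Milton→Orton 3·12=36, Brent→Joliet 2·11=22. Service 104; fixed 110; total 214.
(All 15 nonempty subsets were checked; Orton and Joliet is lowest.)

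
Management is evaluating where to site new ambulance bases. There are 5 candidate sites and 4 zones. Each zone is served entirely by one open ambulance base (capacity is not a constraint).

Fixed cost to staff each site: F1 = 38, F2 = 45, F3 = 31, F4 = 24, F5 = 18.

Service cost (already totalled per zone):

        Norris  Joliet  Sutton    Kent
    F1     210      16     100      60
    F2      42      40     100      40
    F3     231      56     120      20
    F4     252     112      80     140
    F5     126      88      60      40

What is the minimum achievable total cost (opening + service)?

For any fixed open set, each zone goes to its cheapest open site; total = fixed + service.
{F2, F5}: Norris→F2 42, Joliet→F2 40, Sutton→F5 60, Kent→F2 40. Service 182; fixed 63; total 245.
{F2, F3, F5}: service 162 + fixed 94 = 256
{F1, F2, F5}: service 158 + fixed 101 = 259
{F1, F2, F3, F4, F5}: service 138 + fixed 156 = 294
No other subset beats 245.

Minimum total cost: 245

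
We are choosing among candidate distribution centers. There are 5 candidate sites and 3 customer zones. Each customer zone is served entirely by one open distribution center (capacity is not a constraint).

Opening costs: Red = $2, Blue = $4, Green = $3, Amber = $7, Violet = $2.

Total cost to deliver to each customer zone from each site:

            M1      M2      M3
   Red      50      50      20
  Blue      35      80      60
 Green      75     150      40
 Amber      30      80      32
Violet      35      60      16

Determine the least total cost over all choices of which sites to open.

Minimum total cost: 105

For any fixed open set, each customer zone goes to its cheapest open site; total = fixed + service.
{Red, Violet}: M1→Violet 35, M2→Red 50, M3→Violet 16. Service 101; fixed 4; total 105.
{Red, Amber, Violet}: service 96 + fixed 11 = 107
{Red, Green, Violet}: service 101 + fixed 7 = 108
{Red, Blue, Green, Amber, Violet}: service 96 + fixed 18 = 114
No other subset beats 105.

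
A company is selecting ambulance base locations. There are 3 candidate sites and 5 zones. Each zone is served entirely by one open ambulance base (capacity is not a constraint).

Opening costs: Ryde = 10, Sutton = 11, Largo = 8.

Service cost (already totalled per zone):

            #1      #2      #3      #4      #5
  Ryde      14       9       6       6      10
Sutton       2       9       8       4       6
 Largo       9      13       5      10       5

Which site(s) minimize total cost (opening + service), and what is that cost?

For any fixed open set, each zone goes to its cheapest open site; total = fixed + service.
{Sutton}: #1→Sutton 2, #2→Sutton 9, #3→Sutton 8, #4→Sutton 4, #5→Sutton 6. Service 29; fixed 11; total 40.
{Sutton, Largo}: #1→Sutton 2, #2→Sutton 9, #3→Largo 5, #4→Sutton 4, #5→Largo 5. Service 25; fixed 19; total 44.
{Ryde, Sutton}: service 27 + fixed 21 = 48
{Ryde, Sutton, Largo}: #1→Sutton 2, #2→Ryde 9, #3→Largo 5, #4→Sutton 4, #5→Largo 5. Service 25; fixed 29; total 54.
(All 7 nonempty subsets were checked; Sutton only is lowest.)

Open Sutton only; minimum total cost 40.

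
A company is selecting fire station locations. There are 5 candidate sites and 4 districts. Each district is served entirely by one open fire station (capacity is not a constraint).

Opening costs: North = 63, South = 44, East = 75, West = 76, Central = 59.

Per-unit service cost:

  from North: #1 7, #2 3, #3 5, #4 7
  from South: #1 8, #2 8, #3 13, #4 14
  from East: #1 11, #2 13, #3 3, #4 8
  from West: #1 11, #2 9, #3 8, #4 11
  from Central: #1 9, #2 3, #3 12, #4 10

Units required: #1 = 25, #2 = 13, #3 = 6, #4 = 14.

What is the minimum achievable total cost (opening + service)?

For any fixed open set, each district goes to its cheapest open site; total = fixed + service.
{North}: #1→North 7·25=175, #2→North 3·13=39, #3→North 5·6=30, #4→North 7·14=98. Service 342; fixed 63; total 405.
{North, South}: service 342 + fixed 107 = 449
{North, Central}: #1→North 7·25=175, #2→North 3·13=39, #3→North 5·6=30, #4→North 7·14=98. Service 342; fixed 122; total 464.
{North, South, East, West, Central}: service 330 + fixed 317 = 647
No other subset beats 405.

Minimum total cost: 405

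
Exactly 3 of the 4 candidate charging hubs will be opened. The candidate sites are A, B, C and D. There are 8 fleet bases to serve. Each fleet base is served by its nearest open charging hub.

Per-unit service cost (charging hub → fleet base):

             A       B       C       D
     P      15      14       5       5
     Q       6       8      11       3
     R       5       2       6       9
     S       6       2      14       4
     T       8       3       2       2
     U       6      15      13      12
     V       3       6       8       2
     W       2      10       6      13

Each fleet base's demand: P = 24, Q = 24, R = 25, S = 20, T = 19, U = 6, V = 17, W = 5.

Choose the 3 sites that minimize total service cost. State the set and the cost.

Choose A, B and D; total service cost 400.

With exactly 3 open, each fleet base uses its cheapest among the chosen.
{A, B, D}: P→D 5·24=120, Q→D 3·24=72, R→B 2·25=50, S→B 2·20=40, T→D 2·19=38, U→A 6·6=36, V→D 2·17=34, W→A 2·5=10. Service cost 400.
{B, C, D}: service cost 456
{A, B, C}: service cost 489
Among all 4 size-3 choices, {A, B, D} is lowest.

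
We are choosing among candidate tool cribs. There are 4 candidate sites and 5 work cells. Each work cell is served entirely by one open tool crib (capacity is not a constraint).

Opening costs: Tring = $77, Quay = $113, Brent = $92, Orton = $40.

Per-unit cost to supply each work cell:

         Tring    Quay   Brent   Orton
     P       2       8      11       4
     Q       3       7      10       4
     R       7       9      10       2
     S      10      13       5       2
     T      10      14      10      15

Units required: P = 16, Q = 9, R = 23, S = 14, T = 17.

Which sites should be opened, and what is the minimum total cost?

For any fixed open set, each work cell goes to its cheapest open site; total = fixed + service.
{Tring, Orton}: P→Tring 2·16=32, Q→Tring 3·9=27, R→Orton 2·23=46, S→Orton 2·14=28, T→Tring 10·17=170. Service 303; fixed 117; total 420.
{Orton}: P→Orton 4·16=64, Q→Orton 4·9=36, R→Orton 2·23=46, S→Orton 2·14=28, T→Orton 15·17=255. Service 429; fixed 40; total 469.
{Brent, Orton}: service 344 + fixed 132 = 476
{Tring, Quay, Brent, Orton}: P→Tring 2·16=32, Q→Tring 3·9=27, R→Orton 2·23=46, S→Orton 2·14=28, T→Tring 10·17=170. Service 303; fixed 322; total 625.
No other subset beats 420.

Open Tring and Orton; minimum total cost 420.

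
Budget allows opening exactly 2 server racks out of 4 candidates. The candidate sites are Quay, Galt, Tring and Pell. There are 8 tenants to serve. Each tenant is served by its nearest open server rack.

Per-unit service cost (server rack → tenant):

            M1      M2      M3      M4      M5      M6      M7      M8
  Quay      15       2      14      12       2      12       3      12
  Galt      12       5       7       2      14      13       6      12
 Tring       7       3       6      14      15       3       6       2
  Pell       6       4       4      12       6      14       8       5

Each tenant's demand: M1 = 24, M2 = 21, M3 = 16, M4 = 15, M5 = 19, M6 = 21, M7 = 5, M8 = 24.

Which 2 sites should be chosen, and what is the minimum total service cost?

With exactly 2 open, each tenant uses its cheapest among the chosen.
{Quay, Tring}: M1→Tring 7·24=168, M2→Quay 2·21=42, M3→Tring 6·16=96, M4→Quay 12·15=180, M5→Quay 2·19=38, M6→Tring 3·21=63, M7→Quay 3·5=15, M8→Tring 2·24=48. Service cost 650.
{Tring, Pell}: service cost 706
{Galt, Tring}: service cost 764
Among all 6 size-2 choices, {Quay, Tring} is lowest.

Choose Quay and Tring; total service cost 650.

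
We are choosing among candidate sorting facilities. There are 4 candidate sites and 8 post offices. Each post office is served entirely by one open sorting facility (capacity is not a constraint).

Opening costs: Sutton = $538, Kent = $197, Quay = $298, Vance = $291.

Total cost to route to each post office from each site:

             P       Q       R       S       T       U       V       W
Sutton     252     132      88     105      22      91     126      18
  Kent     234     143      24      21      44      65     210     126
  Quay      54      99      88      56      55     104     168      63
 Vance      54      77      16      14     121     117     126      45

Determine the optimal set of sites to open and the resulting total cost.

For any fixed open set, each post office goes to its cheapest open site; total = fixed + service.
{Vance}: P→Vance 54, Q→Vance 77, R→Vance 16, S→Vance 14, T→Vance 121, U→Vance 117, V→Vance 126, W→Vance 45. Service 570; fixed 291; total 861.
{Kent, Vance}: service 441 + fixed 488 = 929
{Quay}: service 687 + fixed 298 = 985
{Sutton, Kent, Quay, Vance}: service 392 + fixed 1324 = 1716
No other subset beats 861.

Open Vance only; minimum total cost 861.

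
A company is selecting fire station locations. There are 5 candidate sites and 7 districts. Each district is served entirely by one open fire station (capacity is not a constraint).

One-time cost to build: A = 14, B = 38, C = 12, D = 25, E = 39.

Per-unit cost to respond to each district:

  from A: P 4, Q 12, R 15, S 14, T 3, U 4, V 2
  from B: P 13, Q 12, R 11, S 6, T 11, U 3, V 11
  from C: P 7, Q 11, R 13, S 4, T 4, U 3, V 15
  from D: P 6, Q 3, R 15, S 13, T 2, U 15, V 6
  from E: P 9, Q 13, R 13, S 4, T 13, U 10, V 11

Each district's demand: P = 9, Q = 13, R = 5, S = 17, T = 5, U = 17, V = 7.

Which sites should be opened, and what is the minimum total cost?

Open A, C and D; minimum total cost 334.

For any fixed open set, each district goes to its cheapest open site; total = fixed + service.
{A, C, D}: P→A 4·9=36, Q→D 3·13=39, R→C 13·5=65, S→C 4·17=68, T→D 2·5=10, U→C 3·17=51, V→A 2·7=14. Service 283; fixed 51; total 334.
{A, B, C, D}: P→A 4·9=36, Q→D 3·13=39, R→B 11·5=55, S→C 4·17=68, T→D 2·5=10, U→B 3·17=51, V→A 2·7=14. Service 273; fixed 89; total 362.
{C, D}: service 329 + fixed 37 = 366
{A, B, C, D, E}: P→A 4·9=36, Q→D 3·13=39, R→B 11·5=55, S→C 4·17=68, T→D 2·5=10, U→B 3·17=51, V→A 2·7=14. Service 273; fixed 128; total 401.
No other subset beats 334.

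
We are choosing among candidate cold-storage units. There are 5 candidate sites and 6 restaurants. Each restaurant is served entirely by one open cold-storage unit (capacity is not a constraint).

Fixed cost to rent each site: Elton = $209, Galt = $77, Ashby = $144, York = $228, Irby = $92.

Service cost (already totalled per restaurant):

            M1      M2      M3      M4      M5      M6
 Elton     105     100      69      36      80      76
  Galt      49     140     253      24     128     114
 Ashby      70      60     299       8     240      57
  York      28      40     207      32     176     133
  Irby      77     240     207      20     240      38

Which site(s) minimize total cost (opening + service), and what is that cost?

For any fixed open set, each restaurant goes to its cheapest open site; total = fixed + service.
{Elton}: M1→Elton 105, M2→Elton 100, M3→Elton 69, M4→Elton 36, M5→Elton 80, M6→Elton 76. Service 466; fixed 209; total 675.
{Elton, Galt}: service 398 + fixed 286 = 684
{Elton, Irby}: service 384 + fixed 301 = 685
{Elton, Galt, Ashby, York, Irby}: M1→York 28, M2→York 40, M3→Elton 69, M4→Ashby 8, M5→Elton 80, M6→Irby 38. Service 263; fixed 750; total 1013.
No other subset beats 675.

Open Elton only; minimum total cost 675.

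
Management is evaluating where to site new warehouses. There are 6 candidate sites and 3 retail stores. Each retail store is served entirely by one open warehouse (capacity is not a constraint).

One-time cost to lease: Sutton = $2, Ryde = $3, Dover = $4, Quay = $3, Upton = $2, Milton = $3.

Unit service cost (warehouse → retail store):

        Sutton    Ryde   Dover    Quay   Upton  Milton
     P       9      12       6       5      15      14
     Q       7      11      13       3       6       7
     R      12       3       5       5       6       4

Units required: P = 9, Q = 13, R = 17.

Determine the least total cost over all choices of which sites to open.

For any fixed open set, each retail store goes to its cheapest open site; total = fixed + service.
{Ryde, Quay}: P→Quay 5·9=45, Q→Quay 3·13=39, R→Ryde 3·17=51. Service 135; fixed 6; total 141.
{Sutton, Ryde, Quay}: service 135 + fixed 8 = 143
{Ryde, Quay, Upton}: service 135 + fixed 8 = 143
{Sutton, Ryde, Dover, Quay, Upton, Milton}: service 135 + fixed 17 = 152
No other subset beats 141.

Minimum total cost: 141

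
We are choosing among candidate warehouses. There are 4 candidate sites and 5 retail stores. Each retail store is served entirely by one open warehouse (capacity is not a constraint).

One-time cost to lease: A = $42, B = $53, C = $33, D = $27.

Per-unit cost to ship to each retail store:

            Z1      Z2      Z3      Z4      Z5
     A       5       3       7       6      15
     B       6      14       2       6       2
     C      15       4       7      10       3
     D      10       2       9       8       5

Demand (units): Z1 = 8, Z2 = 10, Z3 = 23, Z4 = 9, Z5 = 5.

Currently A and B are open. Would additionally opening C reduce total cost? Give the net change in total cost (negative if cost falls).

Current service cost with {A, B}: 180.
Adding C: each retail store re-picks its cheapest; new service cost 180, saving 0.
Extra fixed cost: 33. Net change = 33 − 0 = 33.
(Totals: 275 → 308.)

No — net change +33 (cost rises by 33).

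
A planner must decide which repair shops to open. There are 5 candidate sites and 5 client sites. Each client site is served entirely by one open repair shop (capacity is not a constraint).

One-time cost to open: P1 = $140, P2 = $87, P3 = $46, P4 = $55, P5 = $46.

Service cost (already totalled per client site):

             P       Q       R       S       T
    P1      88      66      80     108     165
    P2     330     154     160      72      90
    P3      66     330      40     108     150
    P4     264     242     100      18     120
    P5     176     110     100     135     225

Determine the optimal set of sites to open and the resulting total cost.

For any fixed open set, each client site goes to its cheapest open site; total = fixed + service.
{P3, P4, P5}: P→P3 66, Q→P5 110, R→P3 40, S→P4 18, T→P4 120. Service 354; fixed 147; total 501.
{P1, P3, P4}: P→P3 66, Q→P1 66, R→P3 40, S→P4 18, T→P4 120. Service 310; fixed 241; total 551.
{P2, P3}: service 422 + fixed 133 = 555
{P1, P2, P3, P4, P5}: service 280 + fixed 374 = 654
No other subset beats 501.

Open P3, P4 and P5; minimum total cost 501.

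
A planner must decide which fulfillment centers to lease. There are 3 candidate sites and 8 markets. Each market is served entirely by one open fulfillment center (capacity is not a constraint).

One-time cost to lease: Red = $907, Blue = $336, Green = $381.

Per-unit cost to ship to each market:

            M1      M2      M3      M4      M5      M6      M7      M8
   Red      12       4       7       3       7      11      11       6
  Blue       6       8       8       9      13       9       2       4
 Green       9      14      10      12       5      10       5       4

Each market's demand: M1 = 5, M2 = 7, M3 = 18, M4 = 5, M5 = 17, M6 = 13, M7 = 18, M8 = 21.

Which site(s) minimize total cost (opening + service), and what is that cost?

For any fixed open set, each market goes to its cheapest open site; total = fixed + service.
{Blue}: M1→Blue 6·5=30, M2→Blue 8·7=56, M3→Blue 8·18=144, M4→Blue 9·5=45, M5→Blue 13·17=221, M6→Blue 9·13=117, M7→Blue 2·18=36, M8→Blue 4·21=84. Service 733; fixed 336; total 1069.
{Green}: service 772 + fixed 381 = 1153
{Blue, Green}: service 597 + fixed 717 = 1314
{Red, Blue, Green}: M1→Blue 6·5=30, M2→Red 4·7=28, M3→Red 7·18=126, M4→Red 3·5=15, M5→Green 5·17=85, M6→Blue 9·13=117, M7→Blue 2·18=36, M8→Blue 4·21=84. Service 521; fixed 1624; total 2145.
(All 7 nonempty subsets were checked; Blue only is lowest.)

Open Blue only; minimum total cost 1069.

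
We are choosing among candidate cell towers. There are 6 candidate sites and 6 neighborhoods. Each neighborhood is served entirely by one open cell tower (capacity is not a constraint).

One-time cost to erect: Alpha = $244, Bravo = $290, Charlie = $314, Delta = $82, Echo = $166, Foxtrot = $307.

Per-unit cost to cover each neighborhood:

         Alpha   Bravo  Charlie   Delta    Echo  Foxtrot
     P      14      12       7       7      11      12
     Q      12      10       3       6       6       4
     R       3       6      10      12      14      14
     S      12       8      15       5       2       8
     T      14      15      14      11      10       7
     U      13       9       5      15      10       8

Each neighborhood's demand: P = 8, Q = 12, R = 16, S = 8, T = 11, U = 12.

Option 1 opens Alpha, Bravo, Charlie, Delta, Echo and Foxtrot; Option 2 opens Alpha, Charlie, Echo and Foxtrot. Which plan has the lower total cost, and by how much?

Option 1: {Alpha, Bravo, Charlie, Delta, Echo, Foxtrot}: P→Charlie 7·8=56, Q→Charlie 3·12=36, R→Alpha 3·16=48, S→Echo 2·8=16, T→Foxtrot 7·11=77, U→Charlie 5·12=60. Service 293; fixed 1403; total 1696.
Option 2: {Alpha, Charlie, Echo, Foxtrot}: P→Charlie 7·8=56, Q→Charlie 3·12=36, R→Alpha 3·16=48, S→Echo 2·8=16, T→Foxtrot 7·11=77, U→Charlie 5·12=60. Service 293; fixed 1031; total 1324.
Difference: |1696 − 1324| = 372.

Option 2 is cheaper by 372.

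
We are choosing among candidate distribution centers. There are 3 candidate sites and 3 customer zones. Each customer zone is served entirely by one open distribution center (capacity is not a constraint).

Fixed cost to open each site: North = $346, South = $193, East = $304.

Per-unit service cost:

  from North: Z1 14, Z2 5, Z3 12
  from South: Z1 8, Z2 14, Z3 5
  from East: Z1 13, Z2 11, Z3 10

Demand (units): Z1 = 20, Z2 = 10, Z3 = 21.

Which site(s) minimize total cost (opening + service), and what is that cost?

For any fixed open set, each customer zone goes to its cheapest open site; total = fixed + service.
{South}: Z1→South 8·20=160, Z2→South 14·10=140, Z3→South 5·21=105. Service 405; fixed 193; total 598.
{North, South}: service 315 + fixed 539 = 854
{South, East}: service 375 + fixed 497 = 872
{North, South, East}: service 315 + fixed 843 = 1158
No other subset beats 598.

Open South only; minimum total cost 598.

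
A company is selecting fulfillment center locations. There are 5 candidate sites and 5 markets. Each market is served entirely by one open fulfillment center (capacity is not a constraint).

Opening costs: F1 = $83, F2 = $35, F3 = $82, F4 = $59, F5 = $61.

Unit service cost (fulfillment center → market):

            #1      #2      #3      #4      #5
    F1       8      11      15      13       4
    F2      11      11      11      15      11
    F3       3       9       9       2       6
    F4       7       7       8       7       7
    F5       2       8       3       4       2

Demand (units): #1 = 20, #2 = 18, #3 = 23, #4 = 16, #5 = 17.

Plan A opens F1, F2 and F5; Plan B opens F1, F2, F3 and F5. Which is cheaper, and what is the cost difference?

Plan A is cheaper by 50.

Plan A: {F1, F2, F5}: #1→F5 2·20=40, #2→F5 8·18=144, #3→F5 3·23=69, #4→F5 4·16=64, #5→F5 2·17=34. Service 351; fixed 179; total 530.
Plan B: {F1, F2, F3, F5}: #1→F5 2·20=40, #2→F5 8·18=144, #3→F5 3·23=69, #4→F3 2·16=32, #5→F5 2·17=34. Service 319; fixed 261; total 580.
Difference: |530 − 580| = 50.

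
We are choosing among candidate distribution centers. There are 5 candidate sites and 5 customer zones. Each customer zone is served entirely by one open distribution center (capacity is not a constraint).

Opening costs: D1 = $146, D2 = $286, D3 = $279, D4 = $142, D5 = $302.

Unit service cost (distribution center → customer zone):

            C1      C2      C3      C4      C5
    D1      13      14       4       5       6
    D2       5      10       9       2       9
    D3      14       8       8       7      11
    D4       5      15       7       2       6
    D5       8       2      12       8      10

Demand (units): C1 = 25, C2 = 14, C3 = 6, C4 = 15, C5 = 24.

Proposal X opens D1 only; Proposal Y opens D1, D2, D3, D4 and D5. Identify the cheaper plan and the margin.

Proposal X is cheaper by 596.

Proposal X: {D1}: C1→D1 13·25=325, C2→D1 14·14=196, C3→D1 4·6=24, C4→D1 5·15=75, C5→D1 6·24=144. Service 764; fixed 146; total 910.
Proposal Y: {D1, D2, D3, D4, D5}: C1→D2 5·25=125, C2→D5 2·14=28, C3→D1 4·6=24, C4→D2 2·15=30, C5→D1 6·24=144. Service 351; fixed 1155; total 1506.
Difference: |910 − 1506| = 596.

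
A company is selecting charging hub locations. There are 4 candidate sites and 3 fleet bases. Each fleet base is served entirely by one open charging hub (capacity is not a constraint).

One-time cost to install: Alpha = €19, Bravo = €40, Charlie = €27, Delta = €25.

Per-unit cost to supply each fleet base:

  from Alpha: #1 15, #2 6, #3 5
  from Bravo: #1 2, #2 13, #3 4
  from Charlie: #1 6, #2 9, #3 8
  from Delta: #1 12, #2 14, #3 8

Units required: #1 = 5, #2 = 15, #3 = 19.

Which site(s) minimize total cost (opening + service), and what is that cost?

For any fixed open set, each fleet base goes to its cheapest open site; total = fixed + service.
{Alpha, Bravo}: #1→Bravo 2·5=10, #2→Alpha 6·15=90, #3→Bravo 4·19=76. Service 176; fixed 59; total 235.
{Alpha, Bravo, Delta}: service 176 + fixed 84 = 260
{Alpha, Charlie}: #1→Charlie 6·5=30, #2→Alpha 6·15=90, #3→Alpha 5·19=95. Service 215; fixed 46; total 261.
{Alpha, Bravo, Charlie, Delta}: #1→Bravo 2·5=10, #2→Alpha 6·15=90, #3→Bravo 4·19=76. Service 176; fixed 111; total 287.
No other subset beats 235.

Open Alpha and Bravo; minimum total cost 235.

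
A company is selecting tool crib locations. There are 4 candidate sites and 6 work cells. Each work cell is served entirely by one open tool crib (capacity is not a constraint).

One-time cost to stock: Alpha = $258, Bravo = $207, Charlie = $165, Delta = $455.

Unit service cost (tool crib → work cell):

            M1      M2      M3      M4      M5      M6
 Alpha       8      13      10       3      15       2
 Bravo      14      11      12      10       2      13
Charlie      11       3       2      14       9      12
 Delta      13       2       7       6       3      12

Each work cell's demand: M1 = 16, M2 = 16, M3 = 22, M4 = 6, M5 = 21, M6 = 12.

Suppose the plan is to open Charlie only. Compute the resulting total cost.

Each work cell is assigned to its cheapest site among the open ones.
{Charlie}: M1→Charlie 11·16=176, M2→Charlie 3·16=48, M3→Charlie 2·22=44, M4→Charlie 14·6=84, M5→Charlie 9·21=189, M6→Charlie 12·12=144. Service 685; fixed 165; total 850.

Total cost: 850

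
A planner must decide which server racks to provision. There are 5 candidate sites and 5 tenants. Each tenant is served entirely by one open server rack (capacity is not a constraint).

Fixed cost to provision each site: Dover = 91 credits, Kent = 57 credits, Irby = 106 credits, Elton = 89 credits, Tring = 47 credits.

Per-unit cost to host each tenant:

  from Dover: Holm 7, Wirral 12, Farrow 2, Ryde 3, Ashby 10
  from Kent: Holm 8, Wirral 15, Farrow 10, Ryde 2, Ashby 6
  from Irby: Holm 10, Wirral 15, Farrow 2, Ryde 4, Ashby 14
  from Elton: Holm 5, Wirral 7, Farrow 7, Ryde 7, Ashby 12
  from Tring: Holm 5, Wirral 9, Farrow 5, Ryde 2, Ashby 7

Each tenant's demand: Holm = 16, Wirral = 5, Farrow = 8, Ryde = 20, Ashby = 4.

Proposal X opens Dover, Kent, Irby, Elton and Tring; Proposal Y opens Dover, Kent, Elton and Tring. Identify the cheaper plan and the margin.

Proposal X: {Dover, Kent, Irby, Elton, Tring}: Holm→Elton 5·16=80, Wirral→Elton 7·5=35, Farrow→Dover 2·8=16, Ryde→Kent 2·20=40, Ashby→Kent 6·4=24. Service 195; fixed 390; total 585.
Proposal Y: {Dover, Kent, Elton, Tring}: Holm→Elton 5·16=80, Wirral→Elton 7·5=35, Farrow→Dover 2·8=16, Ryde→Kent 2·20=40, Ashby→Kent 6·4=24. Service 195; fixed 284; total 479.
Difference: |585 − 479| = 106.

Proposal Y is cheaper by 106.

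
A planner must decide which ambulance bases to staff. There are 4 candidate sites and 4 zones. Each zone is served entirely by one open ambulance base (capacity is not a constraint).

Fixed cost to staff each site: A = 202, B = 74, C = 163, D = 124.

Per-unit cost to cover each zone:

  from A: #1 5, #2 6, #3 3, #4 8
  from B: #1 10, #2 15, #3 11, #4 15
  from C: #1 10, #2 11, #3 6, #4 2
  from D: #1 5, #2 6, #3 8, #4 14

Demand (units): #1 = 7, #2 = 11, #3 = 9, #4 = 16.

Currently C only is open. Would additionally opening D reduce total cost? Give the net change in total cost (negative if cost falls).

No — net change +34 (cost rises by 34).

Current service cost with {C}: 277.
Adding D: each zone re-picks its cheapest; new service cost 187, saving 90.
Extra fixed cost: 124. Net change = 124 − 90 = 34.
(Totals: 440 → 474.)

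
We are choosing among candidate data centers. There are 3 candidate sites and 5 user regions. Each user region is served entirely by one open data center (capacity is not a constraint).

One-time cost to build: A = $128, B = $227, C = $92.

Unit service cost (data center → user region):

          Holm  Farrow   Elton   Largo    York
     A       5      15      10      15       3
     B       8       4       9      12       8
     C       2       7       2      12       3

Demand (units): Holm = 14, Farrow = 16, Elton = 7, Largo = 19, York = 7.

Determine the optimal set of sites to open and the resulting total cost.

Open C only; minimum total cost 495.

For any fixed open set, each user region goes to its cheapest open site; total = fixed + service.
{C}: Holm→C 2·14=28, Farrow→C 7·16=112, Elton→C 2·7=14, Largo→C 12·19=228, York→C 3·7=21. Service 403; fixed 92; total 495.
{A, C}: service 403 + fixed 220 = 623
{B, C}: service 355 + fixed 319 = 674
{A, B, C}: service 355 + fixed 447 = 802
No other subset beats 495.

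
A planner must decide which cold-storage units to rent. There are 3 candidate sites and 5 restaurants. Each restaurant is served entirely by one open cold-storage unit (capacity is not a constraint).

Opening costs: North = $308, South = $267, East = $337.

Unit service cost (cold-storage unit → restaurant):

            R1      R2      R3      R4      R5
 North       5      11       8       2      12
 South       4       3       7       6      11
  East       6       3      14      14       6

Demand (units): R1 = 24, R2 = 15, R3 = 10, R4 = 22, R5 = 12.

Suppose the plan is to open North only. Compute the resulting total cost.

Total cost: 861

Each restaurant is assigned to its cheapest site among the open ones.
{North}: R1→North 5·24=120, R2→North 11·15=165, R3→North 8·10=80, R4→North 2·22=44, R5→North 12·12=144. Service 553; fixed 308; total 861.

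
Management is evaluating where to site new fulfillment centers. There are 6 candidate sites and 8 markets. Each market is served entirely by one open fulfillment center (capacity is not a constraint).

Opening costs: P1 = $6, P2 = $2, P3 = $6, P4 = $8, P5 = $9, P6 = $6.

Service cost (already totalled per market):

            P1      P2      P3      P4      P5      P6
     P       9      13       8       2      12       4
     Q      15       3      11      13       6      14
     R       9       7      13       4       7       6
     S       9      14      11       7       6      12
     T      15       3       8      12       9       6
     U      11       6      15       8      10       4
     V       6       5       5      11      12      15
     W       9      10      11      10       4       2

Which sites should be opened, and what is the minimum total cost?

For any fixed open set, each market goes to its cheapest open site; total = fixed + service.
{P2, P4, P6}: P→P4 2, Q→P2 3, R→P4 4, S→P4 7, T→P2 3, U→P6 4, V→P2 5, W→P6 2. Service 30; fixed 16; total 46.
{P2, P6}: P→P6 4, Q→P2 3, R→P6 6, S→P6 12, T→P2 3, U→P6 4, V→P2 5, W→P6 2. Service 39; fixed 8; total 47.
{P1, P2, P6}: P→P6 4, Q→P2 3, R→P6 6, S→P1 9, T→P2 3, U→P6 4, V→P2 5, W→P6 2. Service 36; fixed 14; total 50.
{P1, P2, P3, P4, P5, P6}: service 29 + fixed 37 = 66
No other subset beats 46.

Open P2, P4 and P6; minimum total cost 46.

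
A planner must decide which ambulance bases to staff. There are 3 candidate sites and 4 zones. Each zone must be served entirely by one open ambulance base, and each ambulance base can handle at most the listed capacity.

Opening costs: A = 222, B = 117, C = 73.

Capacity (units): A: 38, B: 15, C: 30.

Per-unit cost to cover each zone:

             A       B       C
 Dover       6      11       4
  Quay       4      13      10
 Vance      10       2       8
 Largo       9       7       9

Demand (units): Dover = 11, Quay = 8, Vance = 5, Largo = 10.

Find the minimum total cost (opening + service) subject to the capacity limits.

Open {B, C}: Dover→C 4·11=44, Quay→C 10·8=80, Vance→B 2·5=10, Largo→B 7·10=70.
Loads: B carries 15/15, C carries 19/30. Service 204; fixed 190; total 394.
Next best feasible plan costs 414.

Minimum total cost: 394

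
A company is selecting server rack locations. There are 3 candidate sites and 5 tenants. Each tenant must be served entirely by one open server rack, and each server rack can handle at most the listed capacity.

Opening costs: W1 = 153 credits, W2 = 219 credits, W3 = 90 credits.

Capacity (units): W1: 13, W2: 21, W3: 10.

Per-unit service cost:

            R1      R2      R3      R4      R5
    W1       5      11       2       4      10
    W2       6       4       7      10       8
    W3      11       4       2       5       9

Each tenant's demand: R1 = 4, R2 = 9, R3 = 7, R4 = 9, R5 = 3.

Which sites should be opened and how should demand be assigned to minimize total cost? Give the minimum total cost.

Open {W1, W2}: R1→W1 5·4=20, R2→W2 4·9=36, R3→W2 7·7=49, R4→W1 4·9=36, R5→W2 8·3=24.
Loads: W1 carries 13/13, W2 carries 19/21. Service 165; fixed 372; total 537.
Next best feasible plan costs 547.

Minimum total cost: 537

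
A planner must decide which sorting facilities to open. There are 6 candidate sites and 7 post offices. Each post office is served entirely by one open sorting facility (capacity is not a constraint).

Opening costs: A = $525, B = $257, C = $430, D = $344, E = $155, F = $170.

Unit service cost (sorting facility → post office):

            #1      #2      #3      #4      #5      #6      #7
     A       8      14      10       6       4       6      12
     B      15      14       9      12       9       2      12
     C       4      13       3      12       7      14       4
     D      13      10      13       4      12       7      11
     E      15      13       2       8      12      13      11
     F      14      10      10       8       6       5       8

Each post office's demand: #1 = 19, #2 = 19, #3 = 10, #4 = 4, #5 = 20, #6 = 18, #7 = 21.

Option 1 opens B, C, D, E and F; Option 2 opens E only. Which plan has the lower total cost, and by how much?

Option 1: {B, C, D, E, F}: #1→C 4·19=76, #2→D 10·19=190, #3→E 2·10=20, #4→D 4·4=16, #5→F 6·20=120, #6→B 2·18=36, #7→C 4·21=84. Service 542; fixed 1356; total 1898.
Option 2: {E}: #1→E 15·19=285, #2→E 13·19=247, #3→E 2·10=20, #4→E 8·4=32, #5→E 12·20=240, #6→E 13·18=234, #7→E 11·21=231. Service 1289; fixed 155; total 1444.
Difference: |1898 − 1444| = 454.

Option 2 is cheaper by 454.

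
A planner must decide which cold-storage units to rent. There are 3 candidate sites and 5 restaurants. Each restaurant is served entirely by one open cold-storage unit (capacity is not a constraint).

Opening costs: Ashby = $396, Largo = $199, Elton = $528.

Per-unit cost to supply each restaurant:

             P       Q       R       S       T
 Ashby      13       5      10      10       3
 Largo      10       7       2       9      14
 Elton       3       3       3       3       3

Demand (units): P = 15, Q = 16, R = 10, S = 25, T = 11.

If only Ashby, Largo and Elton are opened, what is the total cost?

Total cost: 1344

Each restaurant is assigned to its cheapest site among the open ones.
{Ashby, Largo, Elton}: P→Elton 3·15=45, Q→Elton 3·16=48, R→Largo 2·10=20, S→Elton 3·25=75, T→Ashby 3·11=33. Service 221; fixed 1123; total 1344.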